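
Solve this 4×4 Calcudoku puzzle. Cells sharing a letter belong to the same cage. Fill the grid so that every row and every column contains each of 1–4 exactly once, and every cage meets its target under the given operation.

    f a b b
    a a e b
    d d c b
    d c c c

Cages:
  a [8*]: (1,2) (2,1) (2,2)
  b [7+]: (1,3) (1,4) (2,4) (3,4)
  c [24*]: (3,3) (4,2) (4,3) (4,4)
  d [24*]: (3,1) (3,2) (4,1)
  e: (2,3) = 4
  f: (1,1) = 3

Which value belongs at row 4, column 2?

Cage f is given; hence (1,1) = 3.
The 4 cells of cage b must have sum 7, leaving (1,3) = 1.
3 is placed in row 1, leaving (1,4) = 2.
Cage e is a single given cell, which forces (2,3) = 4.
Row 1 now contains 2, leaving (1,2) = 4.
Cage d has product 24, so (3,2) = 3.
Row 3 already has 3; hence (3,3) = 2.
Row 3 already has 3, leaving (3,4) = 1.
Column 2 now contains 4, which forces (4,2) = 1.
2 is placed in column 3, leaving (4,3) = 3.
Column 4 now contains 1; hence (4,4) = 4.
Cage a has product 8; hence (2,1) = 1.
Column 2 now contains 1, leaving (2,2) = 2.
Column 4 now contains 1, leaving (2,4) = 3.
Row 3 now contains 2, leaving (3,1) = 4.
Row 4 now contains 4, so (4,1) = 2.
Filled in: 3 4 1 2 / 1 2 4 3 / 4 3 2 1 / 2 1 3 4.

1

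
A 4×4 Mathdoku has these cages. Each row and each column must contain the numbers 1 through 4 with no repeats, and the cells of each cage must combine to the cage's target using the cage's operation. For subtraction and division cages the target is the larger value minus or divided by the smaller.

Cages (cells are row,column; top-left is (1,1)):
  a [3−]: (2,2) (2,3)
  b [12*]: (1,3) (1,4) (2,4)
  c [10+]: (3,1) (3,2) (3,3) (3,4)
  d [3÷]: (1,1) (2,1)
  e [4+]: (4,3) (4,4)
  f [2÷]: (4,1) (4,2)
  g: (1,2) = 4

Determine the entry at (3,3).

Cage g is given; hence (1,2) = 4.
Column 2 already has 4, so (2,2) = 1.
1 is placed in row 2, leaving (2,3) = 4.
1 is placed in column 2; hence (4,2) = 2.
Cage d needs two cells with quotient 3, which forces (1,1) = 1.
The 3 cells of cage b must have product 12; hence (1,3) = 2.
Cage b needs product 12; hence (1,4) = 3.
1 is placed in row 2, so (2,1) = 3.
Cage b needs product 12, so (2,4) = 2.
Column 2 already has 2, which forces (3,2) = 3.
Column 3 already has 2, so (3,3) = 1.
Row 3 now contains 1, which forces (3,4) = 4.
Column 1 now contains 1, which forces (4,1) = 4.
1 is placed in column 3, so (4,3) = 3.
Column 4 now contains 3, leaving (4,4) = 1.
4 is placed in row 3, so (3,1) = 2.
Completed grid: 1 4 2 3 / 3 1 4 2 / 2 3 1 4 / 4 2 3 1.

1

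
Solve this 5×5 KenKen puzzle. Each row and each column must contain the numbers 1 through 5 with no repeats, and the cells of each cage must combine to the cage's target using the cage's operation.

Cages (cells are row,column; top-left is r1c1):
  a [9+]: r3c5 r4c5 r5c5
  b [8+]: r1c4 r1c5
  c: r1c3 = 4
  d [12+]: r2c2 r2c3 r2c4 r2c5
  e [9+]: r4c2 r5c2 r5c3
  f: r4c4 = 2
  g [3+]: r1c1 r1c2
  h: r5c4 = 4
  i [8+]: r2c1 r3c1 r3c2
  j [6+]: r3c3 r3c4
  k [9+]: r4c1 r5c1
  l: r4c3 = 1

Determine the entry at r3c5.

4

Cage c is given, leaving r1c3 = 4.
Cage l is given, so r4c3 = 1.
Cage f is a single given cell; hence r4c4 = 2.
Cage h is a single given cell; hence r5c4 = 4.
Cage j needs two cells with sum 6, which forces r3c3 = 5.
The two cells of cage j must have sum 6, which forces r3c4 = 1.
Cage k's pair has sum 9, which forces r4c1 = 4.
Row 5 now contains 4, leaving r5c1 = 5.
Column 3 now contains 5, which forces r2c3 = 2.
Column 4 already has 1, leaving r2c4 = 5.
The 3 cells of cage e must have sum 9, leaving r4c2 = 5.
5 is placed in row 4, so r4c5 = 3.
Cage e has sum 9; hence r5c2 = 1.
The 3 cells of cage e must have sum 9, which forces r5c3 = 3.
1 is placed in row 5, so r5c5 = 2.
The two cells of cage g must have sum 3; hence r1c1 = 1.
Column 2 already has 1, so r1c2 = 2.
5 is placed in column 4, which forces r1c4 = 3.
3 is placed in column 5, leaving r1c5 = 5.
Column 1 already has 1, so r2c1 = 3.
Column 2 already has 1; hence r2c2 = 4.
Cage d has sum 12; hence r2c5 = 1.
Column 1 now contains 3, which forces r3c1 = 2.
Column 2 already has 4; hence r3c2 = 3.
3 is placed in column 5; hence r3c5 = 4.
The full grid is 1 2 4 3 5 / 3 4 2 5 1 / 2 3 5 1 4 / 4 5 1 2 3 / 5 1 3 4 2.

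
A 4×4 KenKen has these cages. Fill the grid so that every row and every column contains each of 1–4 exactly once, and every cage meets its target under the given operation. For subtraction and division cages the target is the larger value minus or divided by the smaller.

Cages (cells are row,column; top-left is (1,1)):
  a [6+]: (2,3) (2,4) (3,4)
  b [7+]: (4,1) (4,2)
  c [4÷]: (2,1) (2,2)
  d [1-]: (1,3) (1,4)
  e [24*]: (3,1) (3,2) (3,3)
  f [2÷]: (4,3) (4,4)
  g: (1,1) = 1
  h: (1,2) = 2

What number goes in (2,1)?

4

Cage g is given, leaving (1,1) = 1.
H is a freebie, so (1,2) = 2.
1 is placed in column 1, leaving (2,1) = 4.
Row 2 now contains 4, which forces (2,2) = 1.
4 is placed in column 1, leaving (4,1) = 3.
3 is placed in row 4, leaving (4,2) = 4.
3 is placed in column 1, leaving (3,1) = 2.
4 is placed in column 2, which forces (3,2) = 3.
Cage e needs product 24; hence (3,3) = 4.
The 3 cells of cage a must have sum 6; hence (3,4) = 1.
Column 4 already has 1, leaving (4,4) = 2.
Column 3 now contains 4; hence (1,3) = 3.
Cage d needs two cells with difference 1, so (1,4) = 4.
The 3 cells of cage a must have sum 6, so (2,3) = 2.
Column 4 already has 2, which forces (2,4) = 3.
Row 4 now contains 2, which forces (4,3) = 1.
Completed grid: 1 2 3 4 / 4 1 2 3 / 2 3 4 1 / 3 4 1 2.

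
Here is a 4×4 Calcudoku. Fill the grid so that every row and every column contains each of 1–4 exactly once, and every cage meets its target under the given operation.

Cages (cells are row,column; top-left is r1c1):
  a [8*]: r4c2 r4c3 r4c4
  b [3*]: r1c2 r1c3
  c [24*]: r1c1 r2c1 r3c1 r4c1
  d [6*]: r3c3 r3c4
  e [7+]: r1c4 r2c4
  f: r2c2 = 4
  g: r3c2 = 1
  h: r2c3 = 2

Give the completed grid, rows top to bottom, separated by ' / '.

F is a freebie; hence r2c2 = 4.
H is a freebie, leaving r2c3 = 2.
4 is placed in row 2, leaving r2c4 = 3.
G is a freebie, which forces r3c2 = 1.
Column 3 now contains 2, which forces r3c3 = 3.
Column 4 now contains 3, leaving r3c4 = 2.
Column 2 now contains 1; hence r4c2 = 2.
Cage c has product 24, so r1c1 = 2.
Column 2 now contains 1; hence r1c2 = 3.
Column 3 now contains 3, which forces r1c3 = 1.
Column 4 now contains 3, which forces r1c4 = 4.
3 is placed in row 2, leaving r2c1 = 1.
2 is placed in row 3, which forces r3c1 = 4.
Cage c has product 24, which forces r4c1 = 3.
Column 3 now contains 1, which forces r4c3 = 4.
Column 4 already has 4; hence r4c4 = 1.

2 3 1 4 / 1 4 2 3 / 4 1 3 2 / 3 2 4 1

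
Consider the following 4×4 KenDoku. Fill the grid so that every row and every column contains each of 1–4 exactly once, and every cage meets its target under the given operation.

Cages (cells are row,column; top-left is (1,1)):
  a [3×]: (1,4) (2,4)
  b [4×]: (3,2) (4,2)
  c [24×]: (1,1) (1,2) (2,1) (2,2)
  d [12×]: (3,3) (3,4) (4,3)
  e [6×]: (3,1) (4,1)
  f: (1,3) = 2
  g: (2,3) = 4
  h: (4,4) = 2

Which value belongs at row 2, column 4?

3

F is a freebie; hence (1,3) = 2.
Cage g is given, leaving (2,3) = 4.
Cage h is given, so (4,4) = 2.
Cage e's pair has product 6, leaving (3,1) = 2.
Cage d needs product 12, which forces (3,4) = 4.
Row 4 already has 2, leaving (4,1) = 3.
Row 4 already has 3, leaving (4,3) = 1.
Cage c needs product 24, so (1,1) = 4.
The 4 cells of cage c must have product 24, which forces (1,2) = 3.
Row 1 now contains 3, so (1,4) = 1.
Column 1 already has 3; hence (2,1) = 1.
Cage c has product 24, leaving (2,2) = 2.
1 is placed in column 4, so (2,4) = 3.
Row 3 already has 4, which forces (3,2) = 1.
Column 3 already has 1; hence (3,3) = 3.
Row 4 already has 1, so (4,2) = 4.
The full grid is 4 3 2 1 / 1 2 4 3 / 2 1 3 4 / 3 4 1 2.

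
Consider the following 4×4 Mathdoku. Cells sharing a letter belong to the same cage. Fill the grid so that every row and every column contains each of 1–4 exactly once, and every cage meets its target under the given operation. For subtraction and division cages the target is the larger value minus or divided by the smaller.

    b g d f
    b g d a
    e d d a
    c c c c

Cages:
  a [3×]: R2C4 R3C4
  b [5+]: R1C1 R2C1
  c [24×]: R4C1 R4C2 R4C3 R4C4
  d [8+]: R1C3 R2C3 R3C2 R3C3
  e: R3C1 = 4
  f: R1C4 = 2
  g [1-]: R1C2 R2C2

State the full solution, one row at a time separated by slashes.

Cage f is a single given cell, so R1C4 = 2.
E is a freebie; hence R3C1 = 4.
The two cells of cage b must have sum 5, so R1C1 = 3.
Cage b's pair has sum 5, so R2C1 = 2.
Column 1 already has 2, so R4C1 = 1.
Cage g's pair has difference 1, which forces R1C2 = 4.
4 is placed in row 1, which forces R1C3 = 1.
Cage g's pair has difference 1, which forces R2C2 = 3.
Column 3 now contains 1, leaving R2C3 = 4.
3 is placed in row 2, which forces R2C4 = 1.
The 4 cells of cage d must have sum 8, so R3C2 = 1.
Cage d has sum 8, leaving R3C3 = 2.
Column 4 now contains 1; hence R3C4 = 3.
Column 2 now contains 3, so R4C2 = 2.
2 is placed in column 3, leaving R4C3 = 3.
Column 4 already has 3; hence R4C4 = 4.

3 4 1 2 / 2 3 4 1 / 4 1 2 3 / 1 2 3 4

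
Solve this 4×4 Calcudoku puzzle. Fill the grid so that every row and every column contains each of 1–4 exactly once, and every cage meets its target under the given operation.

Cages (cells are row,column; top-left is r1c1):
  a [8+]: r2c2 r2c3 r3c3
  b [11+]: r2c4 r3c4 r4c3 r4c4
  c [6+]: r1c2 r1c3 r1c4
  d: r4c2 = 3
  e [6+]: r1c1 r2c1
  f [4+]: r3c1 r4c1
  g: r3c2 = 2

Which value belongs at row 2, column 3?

3

Cage g is given, leaving r3c2 = 2.
Cage d is given; hence r4c2 = 3.
3 is placed in column 2, which forces r1c2 = 1.
1 is placed in column 2, leaving r2c2 = 4.
Cage f's pair has sum 4, so r3c1 = 3.
3 is placed in row 4, so r4c1 = 1.
Cage e's pair has sum 6, so r1c1 = 4.
4 is placed in row 2; hence r2c1 = 2.
Cage a has sum 8; hence r2c3 = 3.
Cage b needs sum 11, which forces r2c4 = 1.
The 3 cells of cage a must have sum 8, leaving r3c3 = 1.
Cage b needs sum 11, so r3c4 = 4.
Cage b needs sum 11, so r4c3 = 4.
Cage b has sum 11; hence r4c4 = 2.
Column 3 already has 3, which forces r1c3 = 2.
2 is placed in column 4, leaving r1c4 = 3.
Completed grid: 4 1 2 3 / 2 4 3 1 / 3 2 1 4 / 1 3 4 2.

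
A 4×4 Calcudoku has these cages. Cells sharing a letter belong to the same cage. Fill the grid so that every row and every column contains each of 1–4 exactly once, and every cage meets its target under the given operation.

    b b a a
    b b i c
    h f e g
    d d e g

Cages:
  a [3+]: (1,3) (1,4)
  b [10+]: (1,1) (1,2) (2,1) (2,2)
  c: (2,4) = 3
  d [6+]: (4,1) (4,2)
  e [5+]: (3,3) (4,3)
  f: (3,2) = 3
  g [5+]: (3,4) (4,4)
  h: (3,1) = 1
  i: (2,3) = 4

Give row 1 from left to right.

Cage i is given; hence (2,3) = 4.
Cage c is given, which forces (2,4) = 3.
Cage h is given, so (3,1) = 1.
Cage f is a single given cell; hence (3,2) = 3.
3 is placed in row 3; hence (3,3) = 2.
Row 3 already has 2, so (3,4) = 4.
The 4 cells of cage b must have sum 10; hence (1,1) = 3.
The 4 cells of cage b must have sum 10, so (1,2) = 4.
Column 3 already has 2; hence (1,3) = 1.
Cage a needs two cells with sum 3, so (1,4) = 2.
1 is placed in column 1, which forces (2,1) = 2.
The 4 cells of cage b must have sum 10, leaving (2,2) = 1.
Column 1 already has 2, leaving (4,1) = 4.
Column 2 already has 4, so (4,2) = 2.
Cage e's pair has sum 5; hence (4,3) = 3.
The two cells of cage g must have sum 5, which forces (4,4) = 1.
Completed grid: 3 4 1 2 / 2 1 4 3 / 1 3 2 4 / 4 2 3 1.

3 4 1 2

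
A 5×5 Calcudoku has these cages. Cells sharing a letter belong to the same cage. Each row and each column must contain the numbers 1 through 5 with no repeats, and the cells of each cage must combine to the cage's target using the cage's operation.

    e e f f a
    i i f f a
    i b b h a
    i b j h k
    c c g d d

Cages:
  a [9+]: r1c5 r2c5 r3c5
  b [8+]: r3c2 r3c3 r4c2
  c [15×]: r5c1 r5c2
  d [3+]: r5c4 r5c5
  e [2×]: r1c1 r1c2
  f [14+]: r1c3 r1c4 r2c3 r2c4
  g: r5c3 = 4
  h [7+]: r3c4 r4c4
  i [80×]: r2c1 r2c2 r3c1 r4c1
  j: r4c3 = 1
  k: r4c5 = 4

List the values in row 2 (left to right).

1 4 2 3 5

Cage j is a single given cell, leaving r4c3 = 1.
Cage k is given, leaving r4c5 = 4.
Cage g is given, which forces r5c3 = 4.
Row 1 needs a 4, and only r1c4 is open for it.
Row 4 needs a 3, and only r4c2 is open for it.
Cage b needs sum 8, which forces r3c2 = 2.
Cage b has sum 8, which forces r3c3 = 3.
2 is placed in row 3, so r3c4 = 5.
Row 3 already has 5, which forces r3c5 = 1.
Column 4 already has 5; hence r4c4 = 2.
The two cells of cage c must have product 15, which forces r5c1 = 3.
Column 2 already has 3, leaving r5c2 = 5.
2 is placed in column 4, leaving r5c4 = 1.
Column 5 now contains 1; hence r5c5 = 2.
Cage e's pair has product 2, so r1c1 = 2.
Column 2 already has 2, so r1c2 = 1.
2 is placed in row 1, leaving r1c3 = 5.
Row 1 now contains 5, leaving r1c5 = 3.
The 4 cells of cage i must have product 80, so r2c1 = 1.
Column 2 already has 2, leaving r2c2 = 4.
Column 3 already has 5, leaving r2c3 = 2.
2 is placed in column 4; hence r2c4 = 3.
Column 5 already has 3, so r2c5 = 5.
Row 3 already has 5, which forces r3c1 = 4.
Row 4 now contains 2, leaving r4c1 = 5.
Filled in: 2 1 5 4 3 / 1 4 2 3 5 / 4 2 3 5 1 / 5 3 1 2 4 / 3 5 4 1 2.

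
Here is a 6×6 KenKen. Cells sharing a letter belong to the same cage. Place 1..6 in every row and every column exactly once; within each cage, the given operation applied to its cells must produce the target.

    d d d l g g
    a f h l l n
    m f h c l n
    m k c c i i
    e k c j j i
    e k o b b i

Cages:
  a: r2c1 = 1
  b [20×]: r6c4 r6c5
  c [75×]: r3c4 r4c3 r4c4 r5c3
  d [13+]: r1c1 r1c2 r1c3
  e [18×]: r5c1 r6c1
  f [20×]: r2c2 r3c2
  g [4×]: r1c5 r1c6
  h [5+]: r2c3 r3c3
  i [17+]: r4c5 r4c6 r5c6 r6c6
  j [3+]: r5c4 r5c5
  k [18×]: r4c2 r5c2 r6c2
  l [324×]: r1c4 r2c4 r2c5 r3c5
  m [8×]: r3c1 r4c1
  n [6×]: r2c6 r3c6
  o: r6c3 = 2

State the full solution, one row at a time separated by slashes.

5 2 6 3 4 1 / 1 5 4 6 3 2 / 2 4 1 5 6 3 / 4 6 3 1 2 5 / 6 3 5 2 1 4 / 3 1 2 4 5 6

Cage a is given, which forces r2c1 = 1.
Cage o is a single given cell, so r6c3 = 2.
The two cells of cage h must have sum 5, which forces r2c3 = 4.
Cage h's pair has sum 5, leaving r3c3 = 1.
4 is placed in row 2, so r2c2 = 5.
Cage f's pair has product 20; hence r3c2 = 4.
Cage c needs product 75; hence r3c4 = 5.
Cage c has product 75, leaving r4c4 = 1.
1 is placed in column 4; hence r5c4 = 2.
2 is placed in row 5; hence r5c5 = 1.
Column 4 already has 5, so r6c4 = 4.
Row 6 now contains 4, leaving r6c5 = 5.
1 is placed in column 5, leaving r1c5 = 4.
The two cells of cage g must have product 4, leaving r1c6 = 1.
Row 3 now contains 4, which forces r3c1 = 2.
Row 3 now contains 2, which forces r3c6 = 3.
Cage m's pair has product 8; hence r4c1 = 4.
Cage k needs product 18, which forces r6c2 = 1.
Column 6 now contains 3; hence r6c6 = 6.
Cage d has sum 13, which forces r1c2 = 2.
Cage l has product 324; hence r1c4 = 3.
Cage l needs product 324, so r2c4 = 6.
Cage l needs product 324, leaving r2c5 = 3.
Column 6 now contains 3, leaving r2c6 = 2.
Row 3 now contains 3; hence r3c5 = 6.
Cage i needs sum 17, so r4c5 = 2.
Cage i has sum 17, which forces r4c6 = 5.
The two cells of cage e must have product 18, so r5c1 = 6.
6 is placed in row 5, which forces r5c2 = 3.
Row 5 now contains 3, leaving r5c3 = 5.
Cage i needs sum 17, leaving r5c6 = 4.
Row 6 already has 6, leaving r6c1 = 3.
Column 1 already has 6; hence r1c1 = 5.
5 is placed in column 3, leaving r1c3 = 6.
Column 2 already has 3; hence r4c2 = 6.
5 is placed in row 4; hence r4c3 = 3.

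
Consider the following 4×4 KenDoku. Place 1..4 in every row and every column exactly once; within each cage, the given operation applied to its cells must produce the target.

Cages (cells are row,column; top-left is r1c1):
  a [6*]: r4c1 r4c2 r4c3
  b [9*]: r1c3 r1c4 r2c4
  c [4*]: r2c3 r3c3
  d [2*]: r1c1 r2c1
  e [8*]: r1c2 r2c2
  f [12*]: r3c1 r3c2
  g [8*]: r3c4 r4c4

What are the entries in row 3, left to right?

The 3 cells of cage b must have product 9, which forces r1c3 = 3.
Cage b has product 9, so r1c4 = 1.
Cage b has product 9, which forces r2c4 = 3.
1 is placed in row 1, which forces r1c1 = 2.
Row 1 now contains 2, which forces r1c2 = 4.
Cage d needs two cells with product 2; hence r2c1 = 1.
4 is placed in column 2, so r2c2 = 2.
Row 2 already has 1, which forces r2c3 = 4.
4 is placed in column 2; hence r3c2 = 3.
4 is placed in column 3, leaving r3c3 = 1.
1 is placed in column 1, so r4c1 = 3.
Column 2 already has 3, so r4c2 = 1.
Column 3 now contains 1, leaving r4c3 = 2.
Row 4 now contains 2, leaving r4c4 = 4.
Row 3 already has 3, so r3c1 = 4.
Column 4 now contains 4; hence r3c4 = 2.
Filled in: 2 4 3 1 / 1 2 4 3 / 4 3 1 2 / 3 1 2 4.

4 3 1 2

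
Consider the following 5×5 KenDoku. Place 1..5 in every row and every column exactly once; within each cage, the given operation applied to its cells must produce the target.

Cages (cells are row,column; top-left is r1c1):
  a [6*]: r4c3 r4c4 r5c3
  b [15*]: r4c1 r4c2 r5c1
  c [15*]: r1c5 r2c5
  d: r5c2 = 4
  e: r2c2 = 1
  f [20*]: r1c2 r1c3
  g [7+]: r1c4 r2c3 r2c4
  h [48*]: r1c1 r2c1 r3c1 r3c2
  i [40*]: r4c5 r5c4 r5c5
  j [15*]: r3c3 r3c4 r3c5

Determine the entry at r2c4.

4

Cage e is a single given cell, leaving r2c2 = 1.
Cage d is given; hence r5c2 = 4.
Column 2 already has 4, which forces r1c2 = 5.
The two cells of cage f must have product 20, so r1c3 = 4.
5 is placed in row 1, so r1c5 = 3.
4 is placed in column 3; hence r2c3 = 2.
Column 5 already has 3; hence r2c5 = 5.
Column 2 already has 4, which forces r3c2 = 2.
Column 5 already has 5, which forces r3c5 = 1.
5 is placed in column 2, leaving r4c2 = 3.
Row 4 now contains 3, so r4c3 = 1.
Row 4 now contains 1; hence r4c4 = 2.
Cage i needs product 40, so r4c5 = 4.
1 is placed in column 3; hence r5c3 = 3.
Column 4 now contains 2, leaving r5c4 = 5.
Column 5 already has 5; hence r5c5 = 2.
Row 1 already has 3; hence r1c1 = 2.
Column 4 now contains 2, leaving r1c4 = 1.
Cage g has sum 7; hence r2c4 = 4.
Column 3 now contains 3, which forces r3c3 = 5.
5 is placed in column 4, leaving r3c4 = 3.
Row 4 now contains 1; hence r4c1 = 5.
Row 5 now contains 5, so r5c1 = 1.
Row 2 now contains 4, so r2c1 = 3.
3 is placed in row 3, which forces r3c1 = 4.
Completed grid: 2 5 4 1 3 / 3 1 2 4 5 / 4 2 5 3 1 / 5 3 1 2 4 / 1 4 3 5 2.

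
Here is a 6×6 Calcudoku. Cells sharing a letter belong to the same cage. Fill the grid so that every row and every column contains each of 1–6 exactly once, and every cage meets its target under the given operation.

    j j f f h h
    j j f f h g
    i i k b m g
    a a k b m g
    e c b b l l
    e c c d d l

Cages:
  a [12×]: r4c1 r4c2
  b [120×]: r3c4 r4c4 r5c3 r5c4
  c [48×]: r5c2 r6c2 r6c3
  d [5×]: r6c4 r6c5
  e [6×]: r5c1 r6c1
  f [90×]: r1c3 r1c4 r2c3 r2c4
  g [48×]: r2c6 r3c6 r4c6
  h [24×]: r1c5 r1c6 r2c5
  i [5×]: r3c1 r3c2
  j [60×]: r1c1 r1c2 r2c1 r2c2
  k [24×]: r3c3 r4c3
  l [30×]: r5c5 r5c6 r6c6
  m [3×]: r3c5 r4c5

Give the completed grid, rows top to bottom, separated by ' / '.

The only place for 5 in row 4 is r4c4.
Column 4 already has 5, leaving r6c4 = 1.
Cage d's pair has product 5; hence r6c5 = 5.
Cage l has product 30, so r5c6 = 5.
The only place for 1 in row 4 is r4c5.
1 is placed in column 5, leaving r3c5 = 3.
Column 5 now contains 3, leaving r5c5 = 2.
The 3 cells of cage h must have product 24, so r1c6 = 1.
The 3 cells of cage l must have product 30, so r6c6 = 3.
In column 3, 2 can only go at r6c3, so r6c3 = 2.
Cage e needs two cells with product 6, leaving r5c1 = 1.
2 is placed in row 6, which forces r6c1 = 6.
Row 6 now contains 6, which forces r6c2 = 4.
Column 1 already has 1, so r3c1 = 5.
Cage i needs two cells with product 5, leaving r3c2 = 1.
The 4 cells of cage b must have product 120, leaving r3c4 = 2.
4 is placed in column 2, which forces r5c2 = 6.
Cage f needs product 90, so r1c3 = 5.
Cage f needs product 90, which forces r2c3 = 1.
Cage a needs two cells with product 12, so r4c1 = 4.
6 is placed in column 2, which forces r4c2 = 3.
Row 4 now contains 4, so r4c3 = 6.
Row 4 now contains 6; hence r4c6 = 2.
The 4 cells of cage j must have product 60, which forces r1c1 = 3.
Row 1 now contains 5, which forces r1c2 = 2.
Row 1 already has 3, so r1c4 = 6.
6 is placed in row 1, so r1c5 = 4.
Cage j has product 60, leaving r2c1 = 2.
Cage j needs product 60, which forces r2c2 = 5.
Column 4 already has 6, which forces r2c4 = 3.
Column 5 now contains 4, so r2c5 = 6.
Row 2 now contains 6, which forces r2c6 = 4.
Column 3 now contains 6, leaving r3c3 = 4.
Column 6 already has 4, which forces r3c6 = 6.
4 is placed in column 3; hence r5c3 = 3.
Column 4 now contains 3, leaving r5c4 = 4.

3 2 5 6 4 1 / 2 5 1 3 6 4 / 5 1 4 2 3 6 / 4 3 6 5 1 2 / 1 6 3 4 2 5 / 6 4 2 1 5 3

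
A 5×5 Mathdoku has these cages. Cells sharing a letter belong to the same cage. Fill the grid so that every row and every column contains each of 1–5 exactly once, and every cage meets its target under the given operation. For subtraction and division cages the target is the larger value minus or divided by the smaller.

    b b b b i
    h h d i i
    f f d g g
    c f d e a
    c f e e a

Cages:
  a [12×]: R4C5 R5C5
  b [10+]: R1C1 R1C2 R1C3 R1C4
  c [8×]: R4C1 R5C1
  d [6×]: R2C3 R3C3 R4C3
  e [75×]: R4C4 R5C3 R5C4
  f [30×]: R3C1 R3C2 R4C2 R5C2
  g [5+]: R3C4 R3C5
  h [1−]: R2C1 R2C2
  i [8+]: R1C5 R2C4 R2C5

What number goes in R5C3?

5

The 3 cells of cage e must have product 75; hence R4C4 = 5.
Cage e needs product 75; hence R5C3 = 5.
The 3 cells of cage e must have product 75, so R5C4 = 3.
3 is placed in row 5, which forces R5C5 = 4.
Cage c's pair has product 8, so R4C1 = 4.
Column 5 now contains 4; hence R4C5 = 3.
4 is placed in row 5, which forces R5C1 = 2.
Row 5 already has 2, so R5C2 = 1.
Cage g needs two cells with sum 5, leaving R3C4 = 4.
Column 5 already has 3, so R3C5 = 1.
Column 2 already has 1, so R4C2 = 2.
Row 4 already has 2, so R4C3 = 1.
Column 2 already has 2, which forces R2C2 = 4.
Cage i has sum 8, which forces R2C4 = 1.
Cage b has sum 10; hence R1C1 = 1.
Column 2 already has 4, so R1C2 = 3.
The 4 cells of cage b must have sum 10; hence R1C3 = 4.
Column 4 now contains 1; hence R1C4 = 2.
Row 1 already has 2; hence R1C5 = 5.
Column 5 already has 5; hence R2C5 = 2.
Column 2 now contains 3; hence R3C2 = 5.
2 is placed in row 2, so R2C3 = 3.
5 is placed in row 3, so R3C1 = 3.
The 3 cells of cage d must have product 6, leaving R3C3 = 2.
Row 2 now contains 3, so R2C1 = 5.
Completed grid: 1 3 4 2 5 / 5 4 3 1 2 / 3 5 2 4 1 / 4 2 1 5 3 / 2 1 5 3 4.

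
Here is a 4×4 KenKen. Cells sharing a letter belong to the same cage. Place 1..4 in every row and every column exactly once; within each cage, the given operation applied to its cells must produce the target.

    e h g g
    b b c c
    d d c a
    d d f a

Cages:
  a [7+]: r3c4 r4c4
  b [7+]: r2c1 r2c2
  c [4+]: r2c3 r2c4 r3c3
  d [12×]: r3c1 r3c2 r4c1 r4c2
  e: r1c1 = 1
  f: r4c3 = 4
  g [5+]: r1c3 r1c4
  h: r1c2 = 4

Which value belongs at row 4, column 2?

1

Cage e is given; hence r1c1 = 1.
Cage h is a single given cell, leaving r1c2 = 4.
Column 2 already has 4, leaving r2c2 = 3.
Cage c has sum 4; hence r2c3 = 2.
Cage c has sum 4, so r2c4 = 1.
Cage c needs sum 4, so r3c3 = 1.
F is a freebie; hence r4c3 = 4.
Row 4 now contains 4, leaving r4c4 = 3.
Column 3 already has 2, so r1c3 = 3.
Column 4 already has 3, leaving r1c4 = 2.
3 is placed in row 2; hence r2c1 = 4.
Cage d has product 12, so r3c1 = 3.
Row 3 now contains 1, which forces r3c2 = 2.
Column 4 already has 3, leaving r3c4 = 4.
Row 4 already has 3, leaving r4c1 = 2.
Cage d has product 12, leaving r4c2 = 1.
Completed grid: 1 4 3 2 / 4 3 2 1 / 3 2 1 4 / 2 1 4 3.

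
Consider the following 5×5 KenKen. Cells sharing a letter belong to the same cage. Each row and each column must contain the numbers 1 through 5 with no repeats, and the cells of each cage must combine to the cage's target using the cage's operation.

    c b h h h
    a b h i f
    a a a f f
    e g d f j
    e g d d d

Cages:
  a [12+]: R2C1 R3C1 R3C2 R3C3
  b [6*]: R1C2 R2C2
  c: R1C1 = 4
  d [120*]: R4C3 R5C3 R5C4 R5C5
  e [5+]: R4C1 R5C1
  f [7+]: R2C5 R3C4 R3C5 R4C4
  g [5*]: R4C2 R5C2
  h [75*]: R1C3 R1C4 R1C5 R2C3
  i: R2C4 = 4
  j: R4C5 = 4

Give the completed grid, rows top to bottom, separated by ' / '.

4 2 1 5 3 / 1 3 5 4 2 / 5 4 2 3 1 / 2 5 3 1 4 / 3 1 4 2 5

Cage c is a single given cell, leaving R1C1 = 4.
Cage h needs product 75, which forces R2C3 = 5.
Cage i is given, so R2C4 = 4.
Cage j is given, which forces R4C5 = 4.
Cage d has product 120; hence R5C3 = 4.
The only place for 2 in row 1 is R1C2.
2 is placed in column 2, leaving R2C2 = 3.
Row 3 needs a 4, and only R3C2 is open for it.
The 4 cells of cage a must have sum 12; hence R3C1 = 5.
In row 4, 5 can only go at R4C2, so R4C2 = 5.
Column 2 now contains 5, leaving R5C2 = 1.
The only place for 1 in row 4 is R4C4.
In column 1, 1 can only go at R2C1, so R2C1 = 1.
Row 2 now contains 1, which forces R2C5 = 2.
Cage a has sum 12, which forces R3C3 = 2.
The 4 cells of cage f must have sum 7, leaving R3C4 = 3.
Cage f needs sum 7, leaving R3C5 = 1.
Column 3 already has 2, which forces R4C3 = 3.
Column 3 already has 3, which forces R1C3 = 1.
Column 4 now contains 3, leaving R1C4 = 5.
Cage h has product 75; hence R1C5 = 3.
Row 4 now contains 3; hence R4C1 = 2.
Cage e needs two cells with sum 5, which forces R5C1 = 3.
Cage d has product 120, leaving R5C4 = 2.
The 4 cells of cage d must have product 120; hence R5C5 = 5.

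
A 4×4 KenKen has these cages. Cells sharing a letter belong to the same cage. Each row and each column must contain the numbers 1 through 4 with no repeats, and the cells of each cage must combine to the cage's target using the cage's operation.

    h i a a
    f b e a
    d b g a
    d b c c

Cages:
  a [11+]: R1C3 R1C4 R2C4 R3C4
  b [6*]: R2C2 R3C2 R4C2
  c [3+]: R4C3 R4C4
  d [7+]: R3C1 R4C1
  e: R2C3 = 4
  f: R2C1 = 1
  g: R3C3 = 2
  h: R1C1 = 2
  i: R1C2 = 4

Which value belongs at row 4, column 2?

H is a freebie, leaving R1C1 = 2.
I is a freebie, which forces R1C2 = 4.
4 is placed in row 1, leaving R1C3 = 3.
Row 1 already has 3, leaving R1C4 = 1.
Cage f is a single given cell, so R2C1 = 1.
E is a freebie, so R2C3 = 4.
Cage g is given, so R3C3 = 2.
2 is placed in column 3, which forces R4C3 = 1.
Column 4 already has 1; hence R4C4 = 2.
The 3 cells of cage b must have product 6, leaving R2C2 = 2.
Column 4 already has 2; hence R2C4 = 3.
Cage b has product 6, so R3C2 = 1.
Cage a has sum 11; hence R3C4 = 4.
Row 4 already has 2, so R4C2 = 3.
4 is placed in row 3, leaving R3C1 = 3.
Row 4 already has 3; hence R4C1 = 4.
The full grid is 2 4 3 1 / 1 2 4 3 / 3 1 2 4 / 4 3 1 2.

3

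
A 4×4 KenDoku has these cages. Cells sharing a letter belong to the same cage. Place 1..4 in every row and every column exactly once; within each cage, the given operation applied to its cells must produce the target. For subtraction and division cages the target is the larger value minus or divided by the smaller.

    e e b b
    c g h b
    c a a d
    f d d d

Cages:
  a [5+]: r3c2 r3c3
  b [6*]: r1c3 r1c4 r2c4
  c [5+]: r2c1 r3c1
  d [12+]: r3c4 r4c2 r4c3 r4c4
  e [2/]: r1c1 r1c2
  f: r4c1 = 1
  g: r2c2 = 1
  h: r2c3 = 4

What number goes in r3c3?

Cage g is a single given cell, so r2c2 = 1.
Cage h is given, so r2c3 = 4.
Cage f is a single given cell, so r4c1 = 1.
Cage d needs sum 12, so r3c4 = 3.
Cage b has product 6, leaving r1c3 = 3.
Cage b needs product 6, which forces r1c4 = 1.
Cage c's pair has sum 5, so r2c1 = 3.
Column 4 already has 3, so r2c4 = 2.
Row 3 already has 3; hence r3c1 = 2.
Cage a's pair has sum 5, leaving r3c2 = 4.
Cage a needs two cells with sum 5, leaving r3c3 = 1.
3 is placed in column 3, so r4c3 = 2.
Column 4 now contains 2, leaving r4c4 = 4.
2 is placed in column 1, leaving r1c1 = 4.
Column 2 already has 4, leaving r1c2 = 2.
Row 4 now contains 2, so r4c2 = 3.
The full grid is 4 2 3 1 / 3 1 4 2 / 2 4 1 3 / 1 3 2 4.

1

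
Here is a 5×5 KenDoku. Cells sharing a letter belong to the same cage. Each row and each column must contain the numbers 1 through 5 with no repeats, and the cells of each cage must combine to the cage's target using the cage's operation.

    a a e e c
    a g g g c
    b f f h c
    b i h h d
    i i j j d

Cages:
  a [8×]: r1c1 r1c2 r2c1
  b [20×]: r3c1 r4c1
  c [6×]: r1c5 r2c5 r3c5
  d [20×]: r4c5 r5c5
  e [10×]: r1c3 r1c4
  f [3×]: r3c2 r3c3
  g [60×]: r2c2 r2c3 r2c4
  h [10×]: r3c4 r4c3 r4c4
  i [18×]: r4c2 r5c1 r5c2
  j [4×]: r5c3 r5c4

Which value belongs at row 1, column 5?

Cage i has product 18, so r4c2 = 3.
The 3 cells of cage i must have product 18, so r5c1 = 3.
Cage i needs product 18, which forces r5c2 = 2.
3 is placed in column 2, leaving r3c2 = 1.
Cage f's pair has product 3; hence r3c3 = 3.
3 is placed in row 3, which forces r3c5 = 2.
1 is placed in column 2; hence r1c2 = 4.
Column 2 now contains 4, so r2c2 = 5.
Row 2 already has 5, so r2c3 = 4.
Cage g needs product 60; hence r2c4 = 3.
Row 2 now contains 3, which forces r2c5 = 1.
2 is placed in row 3, so r3c4 = 5.
Column 3 already has 4; hence r5c3 = 1.
1 is placed in row 5, leaving r5c4 = 4.
Row 5 now contains 4, which forces r5c5 = 5.
Cage a needs product 8, which forces r1c1 = 1.
Cage e needs two cells with product 10, leaving r1c3 = 5.
Column 4 already has 5, leaving r1c4 = 2.
Column 5 already has 1; hence r1c5 = 3.
1 is placed in row 2, which forces r2c1 = 2.
5 is placed in row 3, which forces r3c1 = 4.
The two cells of cage b must have product 20, so r4c1 = 5.
Column 3 now contains 1, so r4c3 = 2.
The 3 cells of cage h must have product 10, leaving r4c4 = 1.
5 is placed in column 5, which forces r4c5 = 4.
Filled in: 1 4 5 2 3 / 2 5 4 3 1 / 4 1 3 5 2 / 5 3 2 1 4 / 3 2 1 4 5.

3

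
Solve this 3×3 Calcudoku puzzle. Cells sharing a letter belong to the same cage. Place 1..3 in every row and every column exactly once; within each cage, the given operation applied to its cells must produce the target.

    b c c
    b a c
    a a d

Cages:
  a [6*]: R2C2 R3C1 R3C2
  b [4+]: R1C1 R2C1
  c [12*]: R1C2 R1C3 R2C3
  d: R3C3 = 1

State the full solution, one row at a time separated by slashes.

Cage c needs product 12; hence R1C2 = 2.
Cage c needs product 12, so R1C3 = 3.
Cage c needs product 12, leaving R2C3 = 2.
D is a freebie; hence R3C3 = 1.
3 is placed in row 1; hence R1C1 = 1.
Cage b needs two cells with sum 4, so R2C1 = 3.
The 3 cells of cage a must have product 6; hence R2C2 = 1.
Cage a has product 6, which forces R3C1 = 2.
Row 3 now contains 1, which forces R3C2 = 3.

1 2 3 / 3 1 2 / 2 3 1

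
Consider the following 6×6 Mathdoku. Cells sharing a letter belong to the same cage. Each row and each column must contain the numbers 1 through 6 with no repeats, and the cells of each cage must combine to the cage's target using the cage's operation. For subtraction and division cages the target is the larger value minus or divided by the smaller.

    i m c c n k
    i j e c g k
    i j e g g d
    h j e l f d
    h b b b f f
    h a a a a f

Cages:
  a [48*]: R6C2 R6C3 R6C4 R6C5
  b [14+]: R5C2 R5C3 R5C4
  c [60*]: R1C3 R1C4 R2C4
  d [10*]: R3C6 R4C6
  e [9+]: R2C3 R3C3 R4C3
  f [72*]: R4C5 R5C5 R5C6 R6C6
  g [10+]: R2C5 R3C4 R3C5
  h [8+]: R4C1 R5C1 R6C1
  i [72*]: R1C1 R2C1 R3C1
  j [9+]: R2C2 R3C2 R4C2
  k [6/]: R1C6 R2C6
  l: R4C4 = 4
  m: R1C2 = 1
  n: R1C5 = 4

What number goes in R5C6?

Cage m is a single given cell, which forces R1C2 = 1.
Cage n is a single given cell, so R1C5 = 4.
1 is placed in row 1; hence R1C6 = 6.
Column 6 already has 6, so R2C6 = 1.
Cage l is a single given cell, leaving R4C4 = 4.
Row 1 now contains 6; hence R1C1 = 3.
Cage c needs product 60, leaving R2C4 = 6.
Row 2 now contains 6, leaving R2C1 = 4.
Cage i has product 72, which forces R3C1 = 6.
Cage j has sum 9, leaving R3C2 = 4.
The 4 cells of cage a must have product 48; hence R6C3 = 4.
Row 3 needs a 1, and only R3C3 is open for it.
In row 5, 4 can only go at R5C6, so R5C6 = 4.
Cage f needs product 72, so R6C6 = 3.
Row 6 needs a 5, and only R6C1 is open for it.
The only place for 5 in column 2 is R5C2.
The 3 cells of cage b must have sum 14; hence R5C3 = 6.
Row 5 already has 5; hence R5C4 = 3.
In row 3, 3 can only go at R3C5, so R3C5 = 3.
Column 5 already has 3, which forces R4C5 = 6.
Cage f needs product 72; hence R5C5 = 1.
1 is placed in column 5, so R6C5 = 2.
Column 5 already has 2, which forces R2C5 = 5.
Cage g has sum 10; hence R3C4 = 2.
Row 3 already has 2, so R3C6 = 5.
Cage h needs sum 8; hence R4C1 = 1.
5 is placed in column 6, leaving R4C6 = 2.
1 is placed in row 5, so R5C1 = 2.
2 is placed in row 6, so R6C2 = 6.
2 is placed in row 6, so R6C4 = 1.
Cage c has product 60, so R1C3 = 2.
2 is placed in column 4, which forces R1C4 = 5.
Cage j needs sum 9; hence R2C2 = 2.
Row 2 now contains 5, so R2C3 = 3.
Row 4 already has 2, which forces R4C2 = 3.
Cage e has sum 9, leaving R4C3 = 5.
The full grid is 3 1 2 5 4 6 / 4 2 3 6 5 1 / 6 4 1 2 3 5 / 1 3 5 4 6 2 / 2 5 6 3 1 4 / 5 6 4 1 2 3.

4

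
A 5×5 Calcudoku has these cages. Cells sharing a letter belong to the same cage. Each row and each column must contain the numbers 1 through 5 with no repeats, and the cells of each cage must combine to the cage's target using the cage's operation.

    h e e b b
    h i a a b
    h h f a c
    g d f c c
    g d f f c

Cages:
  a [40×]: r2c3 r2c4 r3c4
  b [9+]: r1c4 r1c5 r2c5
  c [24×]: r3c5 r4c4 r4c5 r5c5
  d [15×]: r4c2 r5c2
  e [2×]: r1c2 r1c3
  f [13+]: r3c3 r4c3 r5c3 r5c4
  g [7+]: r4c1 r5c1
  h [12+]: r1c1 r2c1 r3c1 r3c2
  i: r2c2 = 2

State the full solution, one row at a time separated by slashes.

4 1 2 3 5 / 3 2 4 5 1 / 1 4 5 2 3 / 2 5 3 1 4 / 5 3 1 4 2

I is a freebie, so r2c2 = 2.
2 is placed in column 2, so r1c2 = 1.
The two cells of cage e must have product 2, leaving r1c3 = 2.
Cage a needs product 40, which forces r3c4 = 2.
Cage b needs sum 9, leaving r2c5 = 1.
Cage h needs sum 12, leaving r3c1 = 1.
Cage c has product 24, so r4c4 = 1.
Cage f needs sum 13, which forces r5c3 = 1.
Row 1 needs a 4, and only r1c1 is open for it.
Cage h needs sum 12, which forces r2c1 = 3.
The 4 cells of cage h must have sum 12; hence r3c2 = 4.
Row 3 already has 4; hence r3c5 = 3.
The 3 cells of cage b must have sum 9; hence r1c4 = 3.
Column 5 already has 3, so r1c5 = 5.
Row 3 now contains 3, leaving r3c3 = 5.
Column 4 now contains 3; hence r5c4 = 4.
Row 5 now contains 4, leaving r5c5 = 2.
Column 3 now contains 5, which forces r2c3 = 4.
Column 4 now contains 4, leaving r2c4 = 5.
The two cells of cage g must have sum 7, leaving r4c1 = 2.
Cage f needs sum 13, leaving r4c3 = 3.
Column 5 now contains 2, leaving r4c5 = 4.
2 is placed in row 5, which forces r5c1 = 5.
5 is placed in row 5; hence r5c2 = 3.
3 is placed in row 4; hence r4c2 = 5.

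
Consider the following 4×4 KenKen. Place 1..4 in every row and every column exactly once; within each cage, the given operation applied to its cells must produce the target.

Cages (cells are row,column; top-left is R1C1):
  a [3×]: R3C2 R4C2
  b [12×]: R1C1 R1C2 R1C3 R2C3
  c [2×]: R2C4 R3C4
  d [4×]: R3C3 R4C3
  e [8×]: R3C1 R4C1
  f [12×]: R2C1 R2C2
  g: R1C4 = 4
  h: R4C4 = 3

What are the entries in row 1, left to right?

Cage g is given, which forces R1C4 = 4.
Cage h is given, which forces R4C4 = 3.
Cage b needs product 12; hence R2C3 = 2.
Row 2 now contains 2, so R2C4 = 1.
The two cells of cage a must have product 3, so R3C2 = 3.
1 is placed in column 4, which forces R3C4 = 2.
3 is placed in row 4, so R4C2 = 1.
Row 4 now contains 1, so R4C3 = 4.
Column 2 already has 1, which forces R1C2 = 2.
Cage f needs two cells with product 12, which forces R2C1 = 3.
3 is placed in column 2, so R2C2 = 4.
Row 3 already has 2, leaving R3C1 = 4.
Column 3 now contains 4, which forces R3C3 = 1.
Row 4 now contains 4, which forces R4C1 = 2.
Column 1 now contains 3, which forces R1C1 = 1.
1 is placed in column 3; hence R1C3 = 3.
Filled in: 1 2 3 4 / 3 4 2 1 / 4 3 1 2 / 2 1 4 3.

1 2 3 4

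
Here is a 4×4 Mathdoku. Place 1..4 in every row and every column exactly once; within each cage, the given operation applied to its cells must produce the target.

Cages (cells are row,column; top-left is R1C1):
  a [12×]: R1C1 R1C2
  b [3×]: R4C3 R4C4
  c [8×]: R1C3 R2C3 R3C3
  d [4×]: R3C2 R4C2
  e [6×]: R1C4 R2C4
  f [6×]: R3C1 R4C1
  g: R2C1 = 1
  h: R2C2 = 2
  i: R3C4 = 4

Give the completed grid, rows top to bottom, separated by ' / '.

G is a freebie, leaving R2C1 = 1.
H is a freebie; hence R2C2 = 2.
Row 2 now contains 2, which forces R2C3 = 4.
Row 2 now contains 2; hence R2C4 = 3.
Cage i is a single given cell, which forces R3C4 = 4.
Column 4 now contains 3; hence R4C4 = 1.
Column 4 now contains 3; hence R1C4 = 2.
4 is placed in row 3, so R3C2 = 1.
1 is placed in row 3, so R3C3 = 2.
1 is placed in row 4, leaving R4C2 = 4.
1 is placed in row 4, so R4C3 = 3.
Cage a's pair has product 12; hence R1C1 = 4.
4 is placed in column 2, which forces R1C2 = 3.
Row 1 now contains 2, leaving R1C3 = 1.
2 is placed in row 3, so R3C1 = 3.
Row 4 now contains 3; hence R4C1 = 2.

4 3 1 2 / 1 2 4 3 / 3 1 2 4 / 2 4 3 1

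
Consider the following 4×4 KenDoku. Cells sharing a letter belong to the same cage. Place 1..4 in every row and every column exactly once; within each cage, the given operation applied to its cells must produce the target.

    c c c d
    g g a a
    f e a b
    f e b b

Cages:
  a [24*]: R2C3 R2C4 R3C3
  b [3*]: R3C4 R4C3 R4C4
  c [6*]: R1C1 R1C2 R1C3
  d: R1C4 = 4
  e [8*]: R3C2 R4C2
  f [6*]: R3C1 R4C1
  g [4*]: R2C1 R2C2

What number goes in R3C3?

Cage d is given, leaving R1C4 = 4.
The 3 cells of cage b must have product 3, so R3C4 = 1.
The 3 cells of cage b must have product 3, which forces R4C3 = 1.
The 3 cells of cage b must have product 3, which forces R4C4 = 3.
Column 4 already has 3, which forces R2C4 = 2.
Cage f needs two cells with product 6, which forces R3C1 = 3.
3 is placed in row 3, which forces R3C3 = 4.
3 is placed in row 4, so R4C1 = 2.
Row 4 already has 2, so R4C2 = 4.
2 is placed in column 1, which forces R1C1 = 1.
The two cells of cage g must have product 4, which forces R2C1 = 4.
Column 2 already has 4, which forces R2C2 = 1.
Column 3 already has 4, which forces R2C3 = 3.
Row 3 already has 4; hence R3C2 = 2.
Column 2 now contains 2; hence R1C2 = 3.
Column 3 now contains 3; hence R1C3 = 2.
The full grid is 1 3 2 4 / 4 1 3 2 / 3 2 4 1 / 2 4 1 3.

4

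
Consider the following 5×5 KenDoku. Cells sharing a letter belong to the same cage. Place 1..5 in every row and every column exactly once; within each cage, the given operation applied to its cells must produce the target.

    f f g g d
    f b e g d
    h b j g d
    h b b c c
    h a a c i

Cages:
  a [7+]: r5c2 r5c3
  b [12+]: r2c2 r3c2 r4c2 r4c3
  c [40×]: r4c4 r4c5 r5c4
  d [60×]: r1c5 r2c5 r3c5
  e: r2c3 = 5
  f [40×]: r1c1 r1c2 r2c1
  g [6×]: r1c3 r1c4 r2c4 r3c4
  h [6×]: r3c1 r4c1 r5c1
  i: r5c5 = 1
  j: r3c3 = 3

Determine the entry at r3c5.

5

Cage g needs product 6; hence r1c3 = 1.
Cage e is given, which forces r2c3 = 5.
Cage j is given, which forces r3c3 = 3.
Cage i is given; hence r5c5 = 1.
The only place for 5 in column 1 is r1c1.
Cage d needs product 60, leaving r3c5 = 5.
Row 3 needs a 4, and only r3c2 is open for it.
4 is placed in column 2; hence r1c2 = 2.
Row 1 already has 2, which forces r1c4 = 3.
Row 1 now contains 3; hence r1c5 = 4.
Cage f needs product 40, which forces r2c1 = 4.
Column 5 already has 4, which forces r2c5 = 3.
Column 5 already has 4, so r4c5 = 2.
Row 2 now contains 3, leaving r2c2 = 1.
Row 2 already has 1, which forces r2c4 = 2.
2 is placed in column 4; hence r3c4 = 1.
Cage b needs sum 12; hence r4c2 = 3.
2 is placed in row 4, so r4c3 = 4.
Row 4 now contains 4, so r4c4 = 5.
Column 2 already has 3; hence r5c2 = 5.
Column 3 already has 4, leaving r5c3 = 2.
Column 4 already has 5, so r5c4 = 4.
Row 3 now contains 1, so r3c1 = 2.
Row 4 already has 3, leaving r4c1 = 1.
Row 5 already has 2, leaving r5c1 = 3.
Filled in: 5 2 1 3 4 / 4 1 5 2 3 / 2 4 3 1 5 / 1 3 4 5 2 / 3 5 2 4 1.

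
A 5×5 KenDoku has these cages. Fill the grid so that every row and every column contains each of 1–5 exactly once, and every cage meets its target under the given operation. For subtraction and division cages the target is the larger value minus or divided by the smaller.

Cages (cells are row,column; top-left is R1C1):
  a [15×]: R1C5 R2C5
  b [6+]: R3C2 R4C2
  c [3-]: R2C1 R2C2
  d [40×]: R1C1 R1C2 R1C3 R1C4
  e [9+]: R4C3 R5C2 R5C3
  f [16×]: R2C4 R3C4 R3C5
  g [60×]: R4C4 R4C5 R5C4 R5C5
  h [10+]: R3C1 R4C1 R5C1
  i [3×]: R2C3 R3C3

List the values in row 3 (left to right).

3 5 1 4 2

In row 1, 3 can only go at R1C5, so R1C5 = 3.
3 is placed in column 5, leaving R2C5 = 5.
In row 2, 2 can only go at R2C4, so R2C4 = 2.
Cage f has product 16; hence R3C4 = 4.
Cage f has product 16; hence R3C5 = 2.
In row 2, 3 can only go at R2C3, so R2C3 = 3.
3 is placed in column 3, leaving R3C3 = 1.
Row 3 now contains 1; hence R3C2 = 5.
Cage b needs two cells with sum 6, so R4C2 = 1.
Row 4 now contains 1, which forces R4C5 = 4.
4 is placed in column 5; hence R5C5 = 1.
The two cells of cage c must have difference 3, which forces R2C1 = 1.
1 is placed in column 2, so R2C2 = 4.
5 is placed in row 3, leaving R3C1 = 3.
Row 4 now contains 4; hence R4C3 = 2.
Column 2 now contains 4, so R1C2 = 2.
Cage d needs product 40; hence R1C4 = 1.
Row 4 now contains 2, leaving R4C1 = 5.
Row 4 already has 5, leaving R4C4 = 3.
The 3 cells of cage h must have sum 10, leaving R5C1 = 2.
Column 2 already has 2; hence R5C2 = 3.
Column 4 now contains 3, so R5C4 = 5.
5 is placed in column 1, leaving R1C1 = 4.
The 4 cells of cage d must have product 40, so R1C3 = 5.
Row 5 already has 5, so R5C3 = 4.
The full grid is 4 2 5 1 3 / 1 4 3 2 5 / 3 5 1 4 2 / 5 1 2 3 4 / 2 3 4 5 1.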